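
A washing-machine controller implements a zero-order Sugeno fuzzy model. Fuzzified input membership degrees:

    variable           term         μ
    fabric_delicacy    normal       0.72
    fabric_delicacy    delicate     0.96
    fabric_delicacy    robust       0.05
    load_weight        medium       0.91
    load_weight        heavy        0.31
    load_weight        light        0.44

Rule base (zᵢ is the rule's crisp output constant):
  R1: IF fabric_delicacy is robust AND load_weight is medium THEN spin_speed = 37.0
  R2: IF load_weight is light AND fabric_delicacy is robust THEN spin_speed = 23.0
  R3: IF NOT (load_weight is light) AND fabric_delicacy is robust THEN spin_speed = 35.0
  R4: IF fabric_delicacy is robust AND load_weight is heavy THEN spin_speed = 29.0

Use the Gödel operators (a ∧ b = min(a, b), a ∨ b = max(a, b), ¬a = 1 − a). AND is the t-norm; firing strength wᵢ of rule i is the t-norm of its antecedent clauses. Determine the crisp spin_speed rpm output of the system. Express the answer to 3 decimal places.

R1 (z=37.0): robust=0.05, medium=0.91; AND[min(a, b)] → w = 0.05
R2 (z=23.0): light=0.44, robust=0.05; AND[min(a, b)] → w = 0.05
R3 (z=35.0): ¬light=1−0.44=0.56, robust=0.05; AND[min(a, b)] → w = 0.05
R4 (z=29.0): robust=0.05, heavy=0.31; AND[min(a, b)] → w = 0.05
Weighted average = (0.05·37.0 + 0.05·23.0 + 0.05·35.0 + 0.05·29.0) / (0.05 + 0.05 + 0.05 + 0.05)
  = 6.2000 / 0.2000 = 31.000

31.000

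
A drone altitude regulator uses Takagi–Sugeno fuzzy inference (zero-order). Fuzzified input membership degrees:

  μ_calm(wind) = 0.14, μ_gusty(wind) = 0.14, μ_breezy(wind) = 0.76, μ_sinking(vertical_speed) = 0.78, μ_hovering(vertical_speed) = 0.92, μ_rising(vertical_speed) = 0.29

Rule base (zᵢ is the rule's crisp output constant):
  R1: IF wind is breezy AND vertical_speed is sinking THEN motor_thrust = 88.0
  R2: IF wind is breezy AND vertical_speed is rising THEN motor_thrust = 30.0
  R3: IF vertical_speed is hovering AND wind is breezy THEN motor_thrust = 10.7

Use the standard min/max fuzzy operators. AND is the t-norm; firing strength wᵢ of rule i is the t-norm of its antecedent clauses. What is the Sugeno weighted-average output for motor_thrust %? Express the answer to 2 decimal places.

46.25

R1 (z=88.0): breezy=0.76, sinking=0.78; AND[min(a, b)] → w = 0.76
R2 (z=30.0): breezy=0.76, rising=0.29; AND[min(a, b)] → w = 0.29
R3 (z=10.7): hovering=0.92, breezy=0.76; AND[min(a, b)] → w = 0.76
Weighted average = (0.76·88.0 + 0.29·30.0 + 0.76·10.7) / (0.76 + 0.29 + 0.76)
  = 83.7120 / 1.8100 = 46.25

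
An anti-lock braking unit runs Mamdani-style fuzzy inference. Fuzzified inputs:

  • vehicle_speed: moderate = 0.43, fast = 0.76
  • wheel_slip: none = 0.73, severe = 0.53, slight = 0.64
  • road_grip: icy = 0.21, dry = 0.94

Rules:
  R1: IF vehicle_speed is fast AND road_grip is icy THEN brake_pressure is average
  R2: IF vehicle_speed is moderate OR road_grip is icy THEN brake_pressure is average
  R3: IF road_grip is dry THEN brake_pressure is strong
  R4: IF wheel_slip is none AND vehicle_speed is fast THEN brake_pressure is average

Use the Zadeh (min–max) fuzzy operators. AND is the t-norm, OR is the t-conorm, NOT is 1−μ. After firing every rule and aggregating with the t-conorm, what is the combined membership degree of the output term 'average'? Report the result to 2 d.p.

R1: fast=0.76, icy=0.21; AND[min(a, b)] → w = 0.21
R2: moderate=0.43, icy=0.21; OR[max(a, b)] → w = 0.43
R3: dry=0.94 → w = 0.94
R4: none=0.73, fast=0.76; AND[min(a, b)] → w = 0.73
Rules with consequent 'average': {R1, R2, R4} → strengths 0.21, 0.43, 0.73
Aggregate via t-conorm [max(a, b)]: 0.73

0.73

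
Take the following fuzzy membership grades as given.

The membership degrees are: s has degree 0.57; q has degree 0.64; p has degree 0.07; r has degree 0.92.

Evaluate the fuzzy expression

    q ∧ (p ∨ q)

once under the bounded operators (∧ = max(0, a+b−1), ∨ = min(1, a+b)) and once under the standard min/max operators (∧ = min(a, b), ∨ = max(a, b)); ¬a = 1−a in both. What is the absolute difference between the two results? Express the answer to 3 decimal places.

Under bounded:
  p ∨ q = min(1, a+b) on (0.07, 0.64) = 0.71
  q ∧ (p ∨ q) = max(0, a+b−1) on (0.64, 0.71) = 0.35
  → value = 0.3500
Under standard min/max:
  p ∨ q = max(a, b) on (0.07, 0.64) = 0.64
  q ∧ (p ∨ q) = min(a, b) on (0.64, 0.64) = 0.64
  → value = 0.6400
|0.3500 − 0.6400| = 0.290

0.290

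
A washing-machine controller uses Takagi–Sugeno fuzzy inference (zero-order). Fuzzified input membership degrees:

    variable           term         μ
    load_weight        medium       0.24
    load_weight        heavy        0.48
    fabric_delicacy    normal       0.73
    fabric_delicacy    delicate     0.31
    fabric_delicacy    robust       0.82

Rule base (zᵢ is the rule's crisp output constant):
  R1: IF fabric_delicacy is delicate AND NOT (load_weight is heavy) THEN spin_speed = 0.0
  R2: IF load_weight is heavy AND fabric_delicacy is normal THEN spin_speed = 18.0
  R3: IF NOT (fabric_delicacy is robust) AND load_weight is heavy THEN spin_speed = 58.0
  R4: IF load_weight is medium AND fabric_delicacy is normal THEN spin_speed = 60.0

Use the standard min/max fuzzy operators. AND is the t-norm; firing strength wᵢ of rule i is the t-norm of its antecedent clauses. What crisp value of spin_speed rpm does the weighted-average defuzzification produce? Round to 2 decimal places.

27.67

R1 (z=0.0): delicate=0.31, ¬heavy=1−0.48=0.52; AND[min(a, b)] → w = 0.31
R2 (z=18.0): heavy=0.48, normal=0.73; AND[min(a, b)] → w = 0.48
R3 (z=58.0): ¬robust=1−0.82=0.18, heavy=0.48; AND[min(a, b)] → w = 0.18
R4 (z=60.0): medium=0.24, normal=0.73; AND[min(a, b)] → w = 0.24
Weighted average = (0.31·0.0 + 0.48·18.0 + 0.18·58.0 + 0.24·60.0) / (0.31 + 0.48 + 0.18 + 0.24)
  = 33.4800 / 1.2100 = 27.67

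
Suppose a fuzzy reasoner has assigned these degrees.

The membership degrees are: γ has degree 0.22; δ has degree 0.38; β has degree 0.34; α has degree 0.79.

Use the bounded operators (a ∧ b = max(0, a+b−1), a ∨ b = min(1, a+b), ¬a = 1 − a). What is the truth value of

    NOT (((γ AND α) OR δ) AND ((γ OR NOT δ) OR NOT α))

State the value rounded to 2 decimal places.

γ AND α = max(0, a+b−1) on (0.22, 0.79) = 0.01
(γ AND α) OR δ = min(1, a+b) on (0.01, 0.38) = 0.39
NOT δ = 1 − 0.38 = 0.62
γ OR NOT δ = min(1, a+b) on (0.22, 0.62) = 0.84
NOT α = 1 − 0.79 = 0.21
(γ OR NOT δ) OR NOT α = min(1, a+b) on (0.84, 0.21) = 1.00
((γ AND α) OR δ) AND ((γ OR NOT δ) OR NOT α) = max(0, a+b−1) on (0.39, 1.00) = 0.39
NOT (((γ AND α) OR δ) AND ((γ OR NOT δ) OR NOT α)) = 1 − 0.39 = 0.61

0.61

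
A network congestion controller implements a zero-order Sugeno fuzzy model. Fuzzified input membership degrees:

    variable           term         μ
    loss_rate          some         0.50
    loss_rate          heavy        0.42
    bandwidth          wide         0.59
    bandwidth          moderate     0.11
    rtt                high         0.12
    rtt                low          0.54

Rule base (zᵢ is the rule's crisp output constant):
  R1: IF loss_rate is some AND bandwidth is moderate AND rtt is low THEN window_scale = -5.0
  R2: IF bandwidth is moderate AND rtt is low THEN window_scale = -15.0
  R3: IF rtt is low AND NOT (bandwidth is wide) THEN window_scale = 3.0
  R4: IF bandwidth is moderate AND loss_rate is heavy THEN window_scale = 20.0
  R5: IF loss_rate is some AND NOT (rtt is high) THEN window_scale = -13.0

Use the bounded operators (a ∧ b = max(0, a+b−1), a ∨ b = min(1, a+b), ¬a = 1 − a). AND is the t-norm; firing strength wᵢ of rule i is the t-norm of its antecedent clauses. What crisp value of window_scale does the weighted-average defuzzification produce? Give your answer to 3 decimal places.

-13.000

R1 (z=-5.0): some=0.50, moderate=0.11, low=0.54; AND[max(0, a+b−1)] → w = 0.00
R2 (z=-15.0): moderate=0.11, low=0.54; AND[max(0, a+b−1)] → w = 0.00
R3 (z=3.0): low=0.54, ¬wide=1−0.59=0.41; AND[max(0, a+b−1)] → w = 0.00
R4 (z=20.0): moderate=0.11, heavy=0.42; AND[max(0, a+b−1)] → w = 0.00
R5 (z=-13.0): some=0.50, ¬high=1−0.12=0.88; AND[max(0, a+b−1)] → w = 0.38
Weighted average = (0.00·-5.0 + 0.00·-15.0 + 0.00·3.0 + 0.00·20.0 + 0.38·-13.0) / (0.00 + 0.00 + 0.00 + 0.00 + 0.38)
  = -4.9400 / 0.3800 = -13.000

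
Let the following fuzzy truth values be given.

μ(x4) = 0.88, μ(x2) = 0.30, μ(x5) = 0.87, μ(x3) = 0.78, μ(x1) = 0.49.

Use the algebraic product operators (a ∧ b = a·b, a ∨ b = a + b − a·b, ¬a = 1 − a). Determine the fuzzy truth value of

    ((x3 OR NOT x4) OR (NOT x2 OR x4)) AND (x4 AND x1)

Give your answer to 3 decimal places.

0.428

NOT x4 = 1 − 0.8800 = 0.1200
x3 OR NOT x4 = a + b − a·b on (0.7800, 0.1200) = 0.8064
NOT x2 = 1 − 0.3000 = 0.7000
NOT x2 OR x4 = a + b − a·b on (0.7000, 0.8800) = 0.9640
(x3 OR NOT x4) OR (NOT x2 OR x4) = a + b − a·b on (0.8064, 0.9640) = 0.9930
x4 AND x1 = a·b on (0.8800, 0.4900) = 0.4312
((x3 OR NOT x4) OR (NOT x2 OR x4)) AND (x4 AND x1) = a·b on (0.9930, 0.4312) = 0.4282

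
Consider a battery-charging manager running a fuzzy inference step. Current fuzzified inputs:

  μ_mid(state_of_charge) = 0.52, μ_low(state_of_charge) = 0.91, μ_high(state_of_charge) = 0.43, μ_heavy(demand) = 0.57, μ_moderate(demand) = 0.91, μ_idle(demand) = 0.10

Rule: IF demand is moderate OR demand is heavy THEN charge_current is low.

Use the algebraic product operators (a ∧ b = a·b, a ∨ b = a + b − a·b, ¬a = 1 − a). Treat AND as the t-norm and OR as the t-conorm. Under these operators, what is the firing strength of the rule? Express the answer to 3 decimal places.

firing strength: moderate=0.91, heavy=0.57; OR[a + b − a·b] → w = 0.9613

0.961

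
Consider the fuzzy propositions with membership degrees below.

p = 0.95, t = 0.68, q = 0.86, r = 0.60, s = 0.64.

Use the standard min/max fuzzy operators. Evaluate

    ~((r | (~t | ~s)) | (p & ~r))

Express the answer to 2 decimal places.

~t = 1 − 0.68 = 0.32
~s = 1 − 0.64 = 0.36
~t | ~s = max(a, b) on (0.32, 0.36) = 0.36
r | (~t | ~s) = max(a, b) on (0.60, 0.36) = 0.60
~r = 1 − 0.60 = 0.40
p & ~r = min(a, b) on (0.95, 0.40) = 0.40
(r | (~t | ~s)) | (p & ~r) = max(a, b) on (0.60, 0.40) = 0.60
~((r | (~t | ~s)) | (p & ~r)) = 1 − 0.60 = 0.40

0.40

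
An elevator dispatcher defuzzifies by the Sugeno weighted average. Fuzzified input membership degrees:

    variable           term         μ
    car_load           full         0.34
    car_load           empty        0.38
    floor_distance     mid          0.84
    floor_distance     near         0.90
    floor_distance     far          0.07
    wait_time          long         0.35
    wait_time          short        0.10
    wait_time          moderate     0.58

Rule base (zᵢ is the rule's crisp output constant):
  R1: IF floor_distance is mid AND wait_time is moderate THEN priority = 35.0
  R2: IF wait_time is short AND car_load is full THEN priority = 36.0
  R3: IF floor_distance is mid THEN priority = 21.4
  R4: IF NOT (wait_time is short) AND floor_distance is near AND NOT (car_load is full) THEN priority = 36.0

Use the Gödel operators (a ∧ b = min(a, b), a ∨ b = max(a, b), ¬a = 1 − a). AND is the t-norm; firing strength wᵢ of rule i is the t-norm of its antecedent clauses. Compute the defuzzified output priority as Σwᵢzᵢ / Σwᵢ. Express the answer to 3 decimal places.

30.108

R1 (z=35.0): mid=0.84, moderate=0.58; AND[min(a, b)] → w = 0.58
R2 (z=36.0): short=0.10, full=0.34; AND[min(a, b)] → w = 0.10
R3 (z=21.4): mid=0.84 → w = 0.84
R4 (z=36.0): ¬short=1−0.10=0.90, near=0.90, ¬full=1−0.34=0.66; AND[min(a, b)] → w = 0.66
Weighted average = (0.58·35.0 + 0.10·36.0 + 0.84·21.4 + 0.66·36.0) / (0.58 + 0.10 + 0.84 + 0.66)
  = 65.6360 / 2.1800 = 30.108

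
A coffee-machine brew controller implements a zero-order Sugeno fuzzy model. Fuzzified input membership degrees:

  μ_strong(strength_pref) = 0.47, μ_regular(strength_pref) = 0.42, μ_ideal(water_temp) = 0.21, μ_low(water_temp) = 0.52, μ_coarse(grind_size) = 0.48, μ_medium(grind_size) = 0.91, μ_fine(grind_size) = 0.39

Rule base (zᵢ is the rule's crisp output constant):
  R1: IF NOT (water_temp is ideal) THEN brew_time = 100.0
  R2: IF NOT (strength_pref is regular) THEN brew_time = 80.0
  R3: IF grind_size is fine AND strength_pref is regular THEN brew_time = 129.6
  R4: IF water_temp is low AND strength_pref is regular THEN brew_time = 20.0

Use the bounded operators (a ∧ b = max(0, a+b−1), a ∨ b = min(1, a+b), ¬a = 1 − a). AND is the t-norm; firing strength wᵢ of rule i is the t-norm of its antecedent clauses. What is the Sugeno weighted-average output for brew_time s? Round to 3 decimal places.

R1 (z=100.0): ¬ideal=1−0.21=0.79 → w = 0.79
R2 (z=80.0): ¬regular=1−0.42=0.58 → w = 0.58
R3 (z=129.6): fine=0.39, regular=0.42; AND[max(0, a+b−1)] → w = 0.00
R4 (z=20.0): low=0.52, regular=0.42; AND[max(0, a+b−1)] → w = 0.00
Weighted average = (0.79·100.0 + 0.58·80.0 + 0.00·129.6 + 0.00·20.0) / (0.79 + 0.58 + 0.00 + 0.00)
  = 125.4000 / 1.3700 = 91.533

91.533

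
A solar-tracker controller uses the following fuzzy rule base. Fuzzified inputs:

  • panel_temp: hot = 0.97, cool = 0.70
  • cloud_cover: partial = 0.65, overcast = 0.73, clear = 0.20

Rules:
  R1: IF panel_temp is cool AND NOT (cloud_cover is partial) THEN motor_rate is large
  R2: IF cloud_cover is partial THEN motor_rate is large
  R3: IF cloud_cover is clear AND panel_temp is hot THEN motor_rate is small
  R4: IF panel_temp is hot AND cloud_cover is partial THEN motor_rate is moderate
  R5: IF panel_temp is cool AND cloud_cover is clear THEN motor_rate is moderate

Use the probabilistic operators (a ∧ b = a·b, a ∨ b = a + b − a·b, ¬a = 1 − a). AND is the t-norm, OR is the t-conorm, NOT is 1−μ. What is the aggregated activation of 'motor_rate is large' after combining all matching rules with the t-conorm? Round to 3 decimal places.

0.736

R1: cool=0.70, ¬partial=1−0.65=0.35; AND[a·b] → w = 0.2450
R2: partial=0.65 → w = 0.6500
R3: clear=0.20, hot=0.97; AND[a·b] → w = 0.1940
R4: hot=0.97, partial=0.65; AND[a·b] → w = 0.6305
R5: cool=0.70, clear=0.20; AND[a·b] → w = 0.1400
Rules with consequent 'large': {R1, R2} → strengths 0.2450, 0.6500
Aggregate via t-conorm [a + b − a·b]: 0.7358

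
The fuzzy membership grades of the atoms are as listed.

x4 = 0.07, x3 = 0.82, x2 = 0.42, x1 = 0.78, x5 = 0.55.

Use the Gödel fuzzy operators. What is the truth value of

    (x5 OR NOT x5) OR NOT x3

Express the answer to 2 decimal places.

NOT x5 = 1 − 0.55 = 0.45
x5 OR NOT x5 = max(a, b) on (0.55, 0.45) = 0.55
NOT x3 = 1 − 0.82 = 0.18
(x5 OR NOT x5) OR NOT x3 = max(a, b) on (0.55, 0.18) = 0.55

0.55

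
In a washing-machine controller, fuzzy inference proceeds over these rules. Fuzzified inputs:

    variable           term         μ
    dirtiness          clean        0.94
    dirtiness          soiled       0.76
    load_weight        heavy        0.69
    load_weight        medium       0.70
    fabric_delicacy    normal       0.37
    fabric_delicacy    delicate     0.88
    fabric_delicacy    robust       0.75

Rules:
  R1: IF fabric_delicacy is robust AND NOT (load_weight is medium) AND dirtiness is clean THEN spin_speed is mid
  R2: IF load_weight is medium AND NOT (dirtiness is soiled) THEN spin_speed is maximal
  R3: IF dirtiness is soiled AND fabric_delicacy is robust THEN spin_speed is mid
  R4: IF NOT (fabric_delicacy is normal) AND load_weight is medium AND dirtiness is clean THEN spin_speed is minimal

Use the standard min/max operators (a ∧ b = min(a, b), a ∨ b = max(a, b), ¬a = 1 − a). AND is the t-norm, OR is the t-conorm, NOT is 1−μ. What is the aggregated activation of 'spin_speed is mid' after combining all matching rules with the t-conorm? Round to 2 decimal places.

R1: robust=0.75, ¬medium=1−0.70=0.30, clean=0.94; AND[min(a, b)] → w = 0.30
R2: medium=0.70, ¬soiled=1−0.76=0.24; AND[min(a, b)] → w = 0.24
R3: soiled=0.76, robust=0.75; AND[min(a, b)] → w = 0.75
R4: ¬normal=1−0.37=0.63, medium=0.70, clean=0.94; AND[min(a, b)] → w = 0.63
Rules with consequent 'mid': {R1, R3} → strengths 0.30, 0.75
Aggregate via t-conorm [max(a, b)]: 0.75

0.75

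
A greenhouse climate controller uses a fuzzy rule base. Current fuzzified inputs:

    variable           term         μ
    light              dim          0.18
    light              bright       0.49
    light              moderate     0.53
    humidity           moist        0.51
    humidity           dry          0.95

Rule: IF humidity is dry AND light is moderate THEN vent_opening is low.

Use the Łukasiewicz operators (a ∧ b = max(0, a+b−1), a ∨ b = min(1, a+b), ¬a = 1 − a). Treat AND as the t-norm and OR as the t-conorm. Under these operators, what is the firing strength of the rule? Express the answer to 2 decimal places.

firing strength: dry=0.95, moderate=0.53; AND[max(0, a+b−1)] → w = 0.48

0.48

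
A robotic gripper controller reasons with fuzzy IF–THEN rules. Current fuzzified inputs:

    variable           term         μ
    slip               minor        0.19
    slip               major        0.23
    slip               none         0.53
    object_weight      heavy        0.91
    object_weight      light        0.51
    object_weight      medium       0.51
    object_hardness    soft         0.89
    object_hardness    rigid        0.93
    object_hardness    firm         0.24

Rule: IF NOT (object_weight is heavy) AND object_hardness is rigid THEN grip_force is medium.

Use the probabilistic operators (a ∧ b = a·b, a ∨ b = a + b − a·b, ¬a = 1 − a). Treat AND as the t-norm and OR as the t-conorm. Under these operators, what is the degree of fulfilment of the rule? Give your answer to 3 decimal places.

0.084

firing strength: ¬heavy=1−0.91=0.09, rigid=0.93; AND[a·b] → w = 0.0837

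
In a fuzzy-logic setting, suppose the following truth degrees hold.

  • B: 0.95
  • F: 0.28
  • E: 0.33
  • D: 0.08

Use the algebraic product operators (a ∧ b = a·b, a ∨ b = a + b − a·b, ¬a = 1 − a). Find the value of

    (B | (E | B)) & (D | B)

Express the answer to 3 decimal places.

0.952

E | B = a + b − a·b on (0.3300, 0.9500) = 0.9665
B | (E | B) = a + b − a·b on (0.9500, 0.9665) = 0.9983
D | B = a + b − a·b on (0.0800, 0.9500) = 0.9540
(B | (E | B)) & (D | B) = a·b on (0.9983, 0.9540) = 0.9524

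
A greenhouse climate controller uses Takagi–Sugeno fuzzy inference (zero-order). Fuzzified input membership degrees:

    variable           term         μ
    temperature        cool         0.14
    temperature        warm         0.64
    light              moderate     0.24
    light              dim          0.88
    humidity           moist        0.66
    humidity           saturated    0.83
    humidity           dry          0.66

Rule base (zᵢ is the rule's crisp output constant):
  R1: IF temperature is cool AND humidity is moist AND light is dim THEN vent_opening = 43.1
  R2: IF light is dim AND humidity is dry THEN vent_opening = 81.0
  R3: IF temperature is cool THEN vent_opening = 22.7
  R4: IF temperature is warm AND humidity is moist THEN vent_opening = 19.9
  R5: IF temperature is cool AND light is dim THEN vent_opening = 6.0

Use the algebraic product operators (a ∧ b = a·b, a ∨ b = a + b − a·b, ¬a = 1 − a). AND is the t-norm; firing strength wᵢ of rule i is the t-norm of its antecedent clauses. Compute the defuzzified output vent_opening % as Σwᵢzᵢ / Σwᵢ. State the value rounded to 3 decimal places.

R1 (z=43.1): cool=0.14, moist=0.66, dim=0.88; AND[a·b] → w = 0.0813
R2 (z=81.0): dim=0.88, dry=0.66; AND[a·b] → w = 0.5808
R3 (z=22.7): cool=0.14 → w = 0.1400
R4 (z=19.9): warm=0.64, moist=0.66; AND[a·b] → w = 0.4224
R5 (z=6.0): cool=0.14, dim=0.88; AND[a·b] → w = 0.1232
Weighted average = (0.0813·43.1 + 0.5808·81.0 + 0.1400·22.7 + 0.4224·19.9 + 0.1232·6.0) / (0.0813 + 0.5808 + 0.1400 + 0.4224 + 0.1232)
  = 62.8723 / 1.3477 = 46.651

46.651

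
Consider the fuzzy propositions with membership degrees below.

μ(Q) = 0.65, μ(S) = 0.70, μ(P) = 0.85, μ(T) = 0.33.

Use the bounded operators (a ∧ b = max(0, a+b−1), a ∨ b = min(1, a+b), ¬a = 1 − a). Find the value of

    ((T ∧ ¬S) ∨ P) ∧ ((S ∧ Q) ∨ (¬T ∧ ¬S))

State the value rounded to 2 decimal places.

0.20

¬S = 1 − 0.70 = 0.30
T ∧ ¬S = max(0, a+b−1) on (0.33, 0.30) = 0.00
(T ∧ ¬S) ∨ P = min(1, a+b) on (0.00, 0.85) = 0.85
S ∧ Q = max(0, a+b−1) on (0.70, 0.65) = 0.35
¬T = 1 − 0.33 = 0.67
¬S = 1 − 0.70 = 0.30
¬T ∧ ¬S = max(0, a+b−1) on (0.67, 0.30) = 0.00
(S ∧ Q) ∨ (¬T ∧ ¬S) = min(1, a+b) on (0.35, 0.00) = 0.35
((T ∧ ¬S) ∨ P) ∧ ((S ∧ Q) ∨ (¬T ∧ ¬S)) = max(0, a+b−1) on (0.85, 0.35) = 0.20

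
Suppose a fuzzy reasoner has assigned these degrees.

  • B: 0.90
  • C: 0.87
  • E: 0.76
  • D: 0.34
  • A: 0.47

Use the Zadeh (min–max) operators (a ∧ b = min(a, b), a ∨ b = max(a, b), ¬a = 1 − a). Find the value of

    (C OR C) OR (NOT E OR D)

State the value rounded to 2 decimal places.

C OR C = max(a, b) on (0.87, 0.87) = 0.87
NOT E = 1 − 0.76 = 0.24
NOT E OR D = max(a, b) on (0.24, 0.34) = 0.34
(C OR C) OR (NOT E OR D) = max(a, b) on (0.87, 0.34) = 0.87

0.87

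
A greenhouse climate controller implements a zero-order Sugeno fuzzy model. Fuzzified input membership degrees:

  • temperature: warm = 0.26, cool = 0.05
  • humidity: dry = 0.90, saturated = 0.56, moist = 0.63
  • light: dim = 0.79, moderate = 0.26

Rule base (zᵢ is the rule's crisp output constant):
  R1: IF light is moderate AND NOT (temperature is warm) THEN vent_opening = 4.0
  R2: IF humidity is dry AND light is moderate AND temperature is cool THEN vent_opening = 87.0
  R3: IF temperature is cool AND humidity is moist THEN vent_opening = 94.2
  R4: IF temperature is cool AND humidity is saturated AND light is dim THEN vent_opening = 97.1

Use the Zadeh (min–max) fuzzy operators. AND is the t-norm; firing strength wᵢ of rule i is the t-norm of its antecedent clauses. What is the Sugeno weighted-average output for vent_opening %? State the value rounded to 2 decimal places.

R1 (z=4.0): moderate=0.26, ¬warm=1−0.26=0.74; AND[min(a, b)] → w = 0.26
R2 (z=87.0): dry=0.90, moderate=0.26, cool=0.05; AND[min(a, b)] → w = 0.05
R3 (z=94.2): cool=0.05, moist=0.63; AND[min(a, b)] → w = 0.05
R4 (z=97.1): cool=0.05, saturated=0.56, dim=0.79; AND[min(a, b)] → w = 0.05
Weighted average = (0.26·4.0 + 0.05·87.0 + 0.05·94.2 + 0.05·97.1) / (0.26 + 0.05 + 0.05 + 0.05)
  = 14.9550 / 0.4100 = 36.48

36.48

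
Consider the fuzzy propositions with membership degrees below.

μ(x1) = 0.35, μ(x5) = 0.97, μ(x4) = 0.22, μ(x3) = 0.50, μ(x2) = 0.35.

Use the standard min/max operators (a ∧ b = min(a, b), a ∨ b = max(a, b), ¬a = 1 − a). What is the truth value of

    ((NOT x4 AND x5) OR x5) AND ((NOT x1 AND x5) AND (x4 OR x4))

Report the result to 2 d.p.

NOT x4 = 1 − 0.22 = 0.78
NOT x4 AND x5 = min(a, b) on (0.78, 0.97) = 0.78
(NOT x4 AND x5) OR x5 = max(a, b) on (0.78, 0.97) = 0.97
NOT x1 = 1 − 0.35 = 0.65
NOT x1 AND x5 = min(a, b) on (0.65, 0.97) = 0.65
x4 OR x4 = max(a, b) on (0.22, 0.22) = 0.22
(NOT x1 AND x5) AND (x4 OR x4) = min(a, b) on (0.65, 0.22) = 0.22
((NOT x4 AND x5) OR x5) AND ((NOT x1 AND x5) AND (x4 OR x4)) = min(a, b) on (0.97, 0.22) = 0.22

0.22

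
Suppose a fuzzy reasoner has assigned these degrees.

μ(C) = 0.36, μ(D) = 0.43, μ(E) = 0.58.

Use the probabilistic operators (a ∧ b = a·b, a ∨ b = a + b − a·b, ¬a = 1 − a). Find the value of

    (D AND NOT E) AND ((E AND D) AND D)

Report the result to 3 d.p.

NOT E = 1 − 0.5800 = 0.4200
D AND NOT E = a·b on (0.4300, 0.4200) = 0.1806
E AND D = a·b on (0.5800, 0.4300) = 0.2494
(E AND D) AND D = a·b on (0.2494, 0.4300) = 0.1072
(D AND NOT E) AND ((E AND D) AND D) = a·b on (0.1806, 0.1072) = 0.0194

0.019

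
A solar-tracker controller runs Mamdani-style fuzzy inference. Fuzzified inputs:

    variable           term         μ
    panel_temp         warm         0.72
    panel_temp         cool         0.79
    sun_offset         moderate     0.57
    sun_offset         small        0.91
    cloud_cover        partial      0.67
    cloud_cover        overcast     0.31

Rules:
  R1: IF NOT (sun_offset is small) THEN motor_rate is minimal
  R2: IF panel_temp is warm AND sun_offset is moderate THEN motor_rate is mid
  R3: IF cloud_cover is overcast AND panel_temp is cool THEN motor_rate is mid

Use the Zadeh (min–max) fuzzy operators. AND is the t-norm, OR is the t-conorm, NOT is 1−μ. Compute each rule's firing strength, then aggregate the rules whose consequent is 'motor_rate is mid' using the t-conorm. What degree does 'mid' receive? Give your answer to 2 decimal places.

0.57

R1: ¬small=1−0.91=0.09 → w = 0.09
R2: warm=0.72, moderate=0.57; AND[min(a, b)] → w = 0.57
R3: overcast=0.31, cool=0.79; AND[min(a, b)] → w = 0.31
Rules with consequent 'mid': {R2, R3} → strengths 0.57, 0.31
Aggregate via t-conorm [max(a, b)]: 0.57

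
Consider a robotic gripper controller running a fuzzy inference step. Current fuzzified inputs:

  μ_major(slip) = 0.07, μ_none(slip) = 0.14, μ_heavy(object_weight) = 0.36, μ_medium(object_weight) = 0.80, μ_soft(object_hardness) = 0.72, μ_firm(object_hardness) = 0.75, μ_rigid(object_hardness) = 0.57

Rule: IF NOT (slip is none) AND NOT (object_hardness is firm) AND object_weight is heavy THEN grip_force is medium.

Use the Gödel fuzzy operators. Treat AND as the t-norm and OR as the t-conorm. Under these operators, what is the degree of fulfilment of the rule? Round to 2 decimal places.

firing strength: ¬none=1−0.14=0.86, ¬firm=1−0.75=0.25, heavy=0.36; AND[min(a, b)] → w = 0.25

0.25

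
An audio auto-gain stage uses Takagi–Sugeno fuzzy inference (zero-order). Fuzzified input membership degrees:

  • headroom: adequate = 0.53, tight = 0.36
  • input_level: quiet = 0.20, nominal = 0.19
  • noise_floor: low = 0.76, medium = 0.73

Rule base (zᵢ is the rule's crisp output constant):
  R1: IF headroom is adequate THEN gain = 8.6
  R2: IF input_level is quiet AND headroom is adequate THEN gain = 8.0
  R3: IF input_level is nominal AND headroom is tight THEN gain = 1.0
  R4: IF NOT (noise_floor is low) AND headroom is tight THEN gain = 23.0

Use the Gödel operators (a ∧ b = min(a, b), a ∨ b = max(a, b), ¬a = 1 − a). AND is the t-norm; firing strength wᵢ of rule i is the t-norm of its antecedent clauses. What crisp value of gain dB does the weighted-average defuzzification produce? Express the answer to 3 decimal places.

R1 (z=8.6): adequate=0.53 → w = 0.53
R2 (z=8.0): quiet=0.20, adequate=0.53; AND[min(a, b)] → w = 0.20
R3 (z=1.0): nominal=0.19, tight=0.36; AND[min(a, b)] → w = 0.19
R4 (z=23.0): ¬low=1−0.76=0.24, tight=0.36; AND[min(a, b)] → w = 0.24
Weighted average = (0.53·8.6 + 0.20·8.0 + 0.19·1.0 + 0.24·23.0) / (0.53 + 0.20 + 0.19 + 0.24)
  = 11.8680 / 1.1600 = 10.231

10.231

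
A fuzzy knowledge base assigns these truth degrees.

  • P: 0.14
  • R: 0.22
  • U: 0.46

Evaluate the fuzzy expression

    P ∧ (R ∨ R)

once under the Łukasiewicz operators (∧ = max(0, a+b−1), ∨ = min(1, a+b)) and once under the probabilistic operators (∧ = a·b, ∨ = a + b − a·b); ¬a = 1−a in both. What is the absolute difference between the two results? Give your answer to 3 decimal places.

0.055

Under Łukasiewicz:
  R ∨ R = min(1, a+b) on (0.22, 0.22) = 0.44
  P ∧ (R ∨ R) = max(0, a+b−1) on (0.14, 0.44) = 0.00
  → value = 0.0000
Under probabilistic:
  R ∨ R = a + b − a·b on (0.2200, 0.2200) = 0.3916
  P ∧ (R ∨ R) = a·b on (0.1400, 0.3916) = 0.0548
  → value = 0.0548
|0.0000 − 0.0548| = 0.055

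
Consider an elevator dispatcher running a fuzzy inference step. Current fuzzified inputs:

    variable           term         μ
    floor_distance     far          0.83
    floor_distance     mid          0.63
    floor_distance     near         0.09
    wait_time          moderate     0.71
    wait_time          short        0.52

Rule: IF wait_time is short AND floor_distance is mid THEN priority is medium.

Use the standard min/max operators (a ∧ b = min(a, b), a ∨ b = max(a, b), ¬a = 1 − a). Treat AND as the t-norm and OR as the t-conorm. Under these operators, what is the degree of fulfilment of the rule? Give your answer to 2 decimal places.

firing strength: short=0.52, mid=0.63; AND[min(a, b)] → w = 0.52

0.52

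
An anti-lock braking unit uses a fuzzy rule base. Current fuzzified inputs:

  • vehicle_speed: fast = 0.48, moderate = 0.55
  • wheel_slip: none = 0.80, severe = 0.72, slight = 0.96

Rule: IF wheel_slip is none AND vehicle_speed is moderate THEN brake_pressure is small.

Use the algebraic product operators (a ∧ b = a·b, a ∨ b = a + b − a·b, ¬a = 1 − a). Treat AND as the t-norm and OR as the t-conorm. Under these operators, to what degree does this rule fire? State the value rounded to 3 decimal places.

firing strength: none=0.80, moderate=0.55; AND[a·b] → w = 0.4400

0.440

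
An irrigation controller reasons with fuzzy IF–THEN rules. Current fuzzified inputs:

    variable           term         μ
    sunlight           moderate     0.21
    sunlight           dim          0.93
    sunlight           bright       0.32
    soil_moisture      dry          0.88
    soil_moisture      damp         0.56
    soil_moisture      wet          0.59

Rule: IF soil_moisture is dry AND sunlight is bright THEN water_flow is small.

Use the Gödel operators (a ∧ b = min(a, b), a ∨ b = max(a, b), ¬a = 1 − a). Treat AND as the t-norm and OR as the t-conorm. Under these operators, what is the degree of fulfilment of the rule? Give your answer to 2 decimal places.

firing strength: dry=0.88, bright=0.32; AND[min(a, b)] → w = 0.32

0.32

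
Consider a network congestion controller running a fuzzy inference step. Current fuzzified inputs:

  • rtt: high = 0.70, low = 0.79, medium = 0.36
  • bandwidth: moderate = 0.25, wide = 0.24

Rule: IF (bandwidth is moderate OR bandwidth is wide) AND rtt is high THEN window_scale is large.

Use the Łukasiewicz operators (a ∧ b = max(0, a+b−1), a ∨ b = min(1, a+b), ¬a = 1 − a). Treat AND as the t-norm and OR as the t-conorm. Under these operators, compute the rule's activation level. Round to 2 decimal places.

firing strength: (moderate=0.25 OR wide=0.24) = 0.49; AND[max(0, a+b−1)] with high=0.70 → w = 0.19

0.19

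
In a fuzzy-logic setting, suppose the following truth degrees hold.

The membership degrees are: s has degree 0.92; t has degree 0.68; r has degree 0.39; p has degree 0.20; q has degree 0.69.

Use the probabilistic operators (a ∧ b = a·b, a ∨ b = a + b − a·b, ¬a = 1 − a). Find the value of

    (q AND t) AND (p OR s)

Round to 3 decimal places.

0.439

q AND t = a·b on (0.6900, 0.6800) = 0.4692
p OR s = a + b − a·b on (0.2000, 0.9200) = 0.9360
(q AND t) AND (p OR s) = a·b on (0.4692, 0.9360) = 0.4392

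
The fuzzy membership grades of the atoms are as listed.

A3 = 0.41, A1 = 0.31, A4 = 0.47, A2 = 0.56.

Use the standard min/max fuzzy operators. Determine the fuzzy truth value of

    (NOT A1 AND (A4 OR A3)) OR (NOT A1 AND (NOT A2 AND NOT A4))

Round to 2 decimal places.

0.47

NOT A1 = 1 − 0.31 = 0.69
A4 OR A3 = max(a, b) on (0.47, 0.41) = 0.47
NOT A1 AND (A4 OR A3) = min(a, b) on (0.69, 0.47) = 0.47
NOT A1 = 1 − 0.31 = 0.69
NOT A2 = 1 − 0.56 = 0.44
NOT A4 = 1 − 0.47 = 0.53
NOT A2 AND NOT A4 = min(a, b) on (0.44, 0.53) = 0.44
NOT A1 AND (NOT A2 AND NOT A4) = min(a, b) on (0.69, 0.44) = 0.44
(NOT A1 AND (A4 OR A3)) OR (NOT A1 AND (NOT A2 AND NOT A4)) = max(a, b) on (0.47, 0.44) = 0.47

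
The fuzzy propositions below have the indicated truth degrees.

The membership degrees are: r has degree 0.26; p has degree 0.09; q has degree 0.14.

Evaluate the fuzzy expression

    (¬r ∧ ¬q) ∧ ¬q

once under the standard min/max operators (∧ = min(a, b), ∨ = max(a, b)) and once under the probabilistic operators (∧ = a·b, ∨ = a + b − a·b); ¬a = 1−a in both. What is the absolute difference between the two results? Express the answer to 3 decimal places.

0.193

Under standard min/max:
  ¬r = 1 − 0.26 = 0.74
  ¬q = 1 − 0.14 = 0.86
  ¬r ∧ ¬q = min(a, b) on (0.74, 0.86) = 0.74
  ¬q = 1 − 0.14 = 0.86
  (¬r ∧ ¬q) ∧ ¬q = min(a, b) on (0.74, 0.86) = 0.74
  → value = 0.7400
Under probabilistic:
  ¬r = 1 − 0.2600 = 0.7400
  ¬q = 1 − 0.1400 = 0.8600
  ¬r ∧ ¬q = a·b on (0.7400, 0.8600) = 0.6364
  ¬q = 1 − 0.1400 = 0.8600
  (¬r ∧ ¬q) ∧ ¬q = a·b on (0.6364, 0.8600) = 0.5473
  → value = 0.5473
|0.7400 − 0.5473| = 0.193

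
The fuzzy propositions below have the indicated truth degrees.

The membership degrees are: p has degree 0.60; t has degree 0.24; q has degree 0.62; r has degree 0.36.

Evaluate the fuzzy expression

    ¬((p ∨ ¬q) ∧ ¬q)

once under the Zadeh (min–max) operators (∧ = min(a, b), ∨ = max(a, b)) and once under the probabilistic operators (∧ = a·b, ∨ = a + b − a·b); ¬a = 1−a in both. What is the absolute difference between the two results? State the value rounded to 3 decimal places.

0.094

Under Zadeh (min–max):
  ¬q = 1 − 0.62 = 0.38
  p ∨ ¬q = max(a, b) on (0.60, 0.38) = 0.60
  ¬q = 1 − 0.62 = 0.38
  (p ∨ ¬q) ∧ ¬q = min(a, b) on (0.60, 0.38) = 0.38
  ¬((p ∨ ¬q) ∧ ¬q) = 1 − 0.38 = 0.62
  → value = 0.6200
Under probabilistic:
  ¬q = 1 − 0.6200 = 0.3800
  p ∨ ¬q = a + b − a·b on (0.6000, 0.3800) = 0.7520
  ¬q = 1 − 0.6200 = 0.3800
  (p ∨ ¬q) ∧ ¬q = a·b on (0.7520, 0.3800) = 0.2858
  ¬((p ∨ ¬q) ∧ ¬q) = 1 − 0.2858 = 0.7142
  → value = 0.7142
|0.6200 − 0.7142| = 0.094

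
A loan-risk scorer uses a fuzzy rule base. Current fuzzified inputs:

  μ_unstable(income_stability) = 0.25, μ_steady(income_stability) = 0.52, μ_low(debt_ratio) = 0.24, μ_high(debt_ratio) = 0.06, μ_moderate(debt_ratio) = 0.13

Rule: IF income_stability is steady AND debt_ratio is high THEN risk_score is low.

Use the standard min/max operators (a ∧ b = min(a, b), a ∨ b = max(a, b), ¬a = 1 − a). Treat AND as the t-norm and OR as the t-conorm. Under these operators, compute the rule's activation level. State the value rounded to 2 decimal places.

0.06

firing strength: steady=0.52, high=0.06; AND[min(a, b)] → w = 0.06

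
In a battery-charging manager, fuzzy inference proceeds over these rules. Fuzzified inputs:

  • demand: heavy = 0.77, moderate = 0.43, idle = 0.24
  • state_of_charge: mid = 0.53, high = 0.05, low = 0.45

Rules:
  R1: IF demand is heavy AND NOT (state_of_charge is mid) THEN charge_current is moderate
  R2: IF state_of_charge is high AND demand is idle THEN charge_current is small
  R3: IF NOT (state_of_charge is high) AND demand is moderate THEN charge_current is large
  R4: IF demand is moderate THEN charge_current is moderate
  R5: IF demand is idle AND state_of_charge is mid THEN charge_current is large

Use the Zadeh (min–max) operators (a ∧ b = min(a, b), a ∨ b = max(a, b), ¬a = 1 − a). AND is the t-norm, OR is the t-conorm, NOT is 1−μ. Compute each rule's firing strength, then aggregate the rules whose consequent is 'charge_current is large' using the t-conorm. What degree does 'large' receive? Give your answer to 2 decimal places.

R1: heavy=0.77, ¬mid=1−0.53=0.47; AND[min(a, b)] → w = 0.47
R2: high=0.05, idle=0.24; AND[min(a, b)] → w = 0.05
R3: ¬high=1−0.05=0.95, moderate=0.43; AND[min(a, b)] → w = 0.43
R4: moderate=0.43 → w = 0.43
R5: idle=0.24, mid=0.53; AND[min(a, b)] → w = 0.24
Rules with consequent 'large': {R3, R5} → strengths 0.43, 0.24
Aggregate via t-conorm [max(a, b)]: 0.43

0.43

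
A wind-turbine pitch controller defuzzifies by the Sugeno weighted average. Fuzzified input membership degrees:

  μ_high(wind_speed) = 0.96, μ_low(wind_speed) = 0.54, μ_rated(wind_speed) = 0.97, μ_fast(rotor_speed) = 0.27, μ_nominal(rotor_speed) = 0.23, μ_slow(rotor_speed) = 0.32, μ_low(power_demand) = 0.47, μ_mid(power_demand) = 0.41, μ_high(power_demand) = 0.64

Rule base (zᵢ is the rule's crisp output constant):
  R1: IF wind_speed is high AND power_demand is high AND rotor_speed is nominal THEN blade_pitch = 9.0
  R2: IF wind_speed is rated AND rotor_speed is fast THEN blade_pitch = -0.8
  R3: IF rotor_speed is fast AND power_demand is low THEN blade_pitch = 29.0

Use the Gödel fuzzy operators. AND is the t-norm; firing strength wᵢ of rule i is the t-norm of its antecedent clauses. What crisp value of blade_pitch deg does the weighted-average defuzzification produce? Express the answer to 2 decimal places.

12.58

R1 (z=9.0): high=0.96, high=0.64, nominal=0.23; AND[min(a, b)] → w = 0.23
R2 (z=-0.8): rated=0.97, fast=0.27; AND[min(a, b)] → w = 0.27
R3 (z=29.0): fast=0.27, low=0.47; AND[min(a, b)] → w = 0.27
Weighted average = (0.23·9.0 + 0.27·-0.8 + 0.27·29.0) / (0.23 + 0.27 + 0.27)
  = 9.6840 / 0.7700 = 12.58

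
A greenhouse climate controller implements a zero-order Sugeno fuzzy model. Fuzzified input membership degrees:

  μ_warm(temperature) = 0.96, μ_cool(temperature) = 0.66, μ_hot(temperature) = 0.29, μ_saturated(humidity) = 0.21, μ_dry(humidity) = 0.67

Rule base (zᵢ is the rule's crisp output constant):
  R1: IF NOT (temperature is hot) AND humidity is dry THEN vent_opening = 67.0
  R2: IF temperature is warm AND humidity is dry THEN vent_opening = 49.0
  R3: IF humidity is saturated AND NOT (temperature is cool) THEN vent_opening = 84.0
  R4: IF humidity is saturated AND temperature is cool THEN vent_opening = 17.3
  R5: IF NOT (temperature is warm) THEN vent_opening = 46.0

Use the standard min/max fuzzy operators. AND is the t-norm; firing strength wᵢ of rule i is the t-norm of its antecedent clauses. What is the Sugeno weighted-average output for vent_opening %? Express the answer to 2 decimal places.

R1 (z=67.0): ¬hot=1−0.29=0.71, dry=0.67; AND[min(a, b)] → w = 0.67
R2 (z=49.0): warm=0.96, dry=0.67; AND[min(a, b)] → w = 0.67
R3 (z=84.0): saturated=0.21, ¬cool=1−0.66=0.34; AND[min(a, b)] → w = 0.21
R4 (z=17.3): saturated=0.21, cool=0.66; AND[min(a, b)] → w = 0.21
R5 (z=46.0): ¬warm=1−0.96=0.04 → w = 0.04
Weighted average = (0.67·67.0 + 0.67·49.0 + 0.21·84.0 + 0.21·17.3 + 0.04·46.0) / (0.67 + 0.67 + 0.21 + 0.21 + 0.04)
  = 100.8330 / 1.8000 = 56.02

56.02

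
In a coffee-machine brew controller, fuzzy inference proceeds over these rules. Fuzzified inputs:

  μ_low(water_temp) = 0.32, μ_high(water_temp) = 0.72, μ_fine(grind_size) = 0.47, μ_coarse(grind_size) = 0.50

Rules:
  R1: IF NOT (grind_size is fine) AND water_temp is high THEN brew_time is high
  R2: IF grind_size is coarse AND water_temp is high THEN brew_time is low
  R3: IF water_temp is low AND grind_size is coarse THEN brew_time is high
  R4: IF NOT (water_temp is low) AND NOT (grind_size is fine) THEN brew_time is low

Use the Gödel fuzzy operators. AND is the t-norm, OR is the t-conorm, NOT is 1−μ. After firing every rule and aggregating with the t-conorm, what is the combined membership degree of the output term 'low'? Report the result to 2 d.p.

0.53

R1: ¬fine=1−0.47=0.53, high=0.72; AND[min(a, b)] → w = 0.53
R2: coarse=0.50, high=0.72; AND[min(a, b)] → w = 0.50
R3: low=0.32, coarse=0.50; AND[min(a, b)] → w = 0.32
R4: ¬low=1−0.32=0.68, ¬fine=1−0.47=0.53; AND[min(a, b)] → w = 0.53
Rules with consequent 'low': {R2, R4} → strengths 0.50, 0.53
Aggregate via t-conorm [max(a, b)]: 0.53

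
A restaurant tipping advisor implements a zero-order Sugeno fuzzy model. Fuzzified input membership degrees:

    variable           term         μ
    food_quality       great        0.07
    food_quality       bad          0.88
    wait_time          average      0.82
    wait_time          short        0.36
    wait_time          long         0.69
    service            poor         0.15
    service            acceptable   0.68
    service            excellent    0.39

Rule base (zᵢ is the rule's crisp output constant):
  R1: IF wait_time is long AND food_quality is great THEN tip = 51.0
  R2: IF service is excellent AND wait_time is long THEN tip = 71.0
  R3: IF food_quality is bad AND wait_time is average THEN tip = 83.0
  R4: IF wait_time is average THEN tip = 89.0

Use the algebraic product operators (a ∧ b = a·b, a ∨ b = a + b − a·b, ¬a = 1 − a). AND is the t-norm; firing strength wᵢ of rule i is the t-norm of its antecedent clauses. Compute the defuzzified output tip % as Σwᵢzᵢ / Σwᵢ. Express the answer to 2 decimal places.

R1 (z=51.0): long=0.69, great=0.07; AND[a·b] → w = 0.0483
R2 (z=71.0): excellent=0.39, long=0.69; AND[a·b] → w = 0.2691
R3 (z=83.0): bad=0.88, average=0.82; AND[a·b] → w = 0.7216
R4 (z=89.0): average=0.82 → w = 0.8200
Weighted average = (0.0483·51.0 + 0.2691·71.0 + 0.7216·83.0 + 0.8200·89.0) / (0.0483 + 0.2691 + 0.7216 + 0.8200)
  = 154.4422 / 1.8590 = 83.08

83.08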